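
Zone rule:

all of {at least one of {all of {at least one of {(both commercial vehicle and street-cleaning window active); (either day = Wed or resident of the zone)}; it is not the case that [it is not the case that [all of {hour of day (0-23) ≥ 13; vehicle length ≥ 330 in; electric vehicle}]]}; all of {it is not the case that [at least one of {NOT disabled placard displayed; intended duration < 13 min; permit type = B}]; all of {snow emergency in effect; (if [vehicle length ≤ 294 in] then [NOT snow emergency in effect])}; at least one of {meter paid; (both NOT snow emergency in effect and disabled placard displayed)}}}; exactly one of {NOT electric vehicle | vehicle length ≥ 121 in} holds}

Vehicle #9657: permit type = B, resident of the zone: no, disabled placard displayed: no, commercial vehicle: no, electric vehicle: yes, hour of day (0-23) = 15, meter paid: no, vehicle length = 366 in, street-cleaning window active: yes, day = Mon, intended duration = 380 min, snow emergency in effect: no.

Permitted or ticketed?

Atomic conditions:
  commercial vehicle: no → false
  street-cleaning window active: yes → true
  day = Wed: Mon == Wed is false
  resident of the zone: no → false
  hour of day (0-23) ≥ 13: 15 ≥ 13 is true
  vehicle length ≥ 330 in: 366 ≥ 330 is true
  electric vehicle: yes → true
  NOT disabled placard displayed: no → true
  intended duration < 13 min: 380 < 13 is false
  permit type = B: B == B is true
  snow emergency in effect: no → false
  vehicle length ≤ 294 in: 366 ≤ 294 is false
  NOT snow emergency in effect: no → true
  meter paid: no → false
  disabled placard displayed: no → false
  NOT electric vehicle: yes → false
  vehicle length ≥ 121 in: 366 ≥ 121 is true
Combine:
[1.1.1.1] false AND true = false
[1.1.1.2] false OR false = false
[1.1.1] false OR false = false
[1.1.2.1.1] true AND true AND true = true
[1.1.2.1] NOT true = false
[1.1.2] NOT false = true
[1.1] false AND true = false
[1.2.1.1] true OR false OR true = true
[1.2.1] NOT true = false
[1.2.2.2] false → true (antecedent false ⇒ implication holds) = true
[1.2.2] false AND true = false
[1.2.3.2] true AND false = false
[1.2.3] false OR false = false
[1.2] false AND false AND false = false
[1] false OR false = false
[2] exactly-one(false, true) = true
[root] false AND true = false
Overall: false → ticketed

Ticketed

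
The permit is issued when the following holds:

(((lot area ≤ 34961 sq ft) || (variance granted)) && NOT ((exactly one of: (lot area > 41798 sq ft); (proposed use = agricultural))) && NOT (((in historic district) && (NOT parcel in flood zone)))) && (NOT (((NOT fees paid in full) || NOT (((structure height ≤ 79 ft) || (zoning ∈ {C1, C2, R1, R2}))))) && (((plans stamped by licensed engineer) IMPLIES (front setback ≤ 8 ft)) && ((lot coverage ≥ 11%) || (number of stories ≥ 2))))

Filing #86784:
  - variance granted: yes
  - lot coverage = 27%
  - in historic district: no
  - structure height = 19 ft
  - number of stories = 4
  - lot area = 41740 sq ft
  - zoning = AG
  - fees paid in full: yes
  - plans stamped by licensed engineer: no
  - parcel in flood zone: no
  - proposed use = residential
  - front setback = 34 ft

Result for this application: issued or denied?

Atomic conditions:
  lot area ≤ 34961 sq ft: 41740 ≤ 34961 is false
  variance granted: yes → true
  lot area > 41798 sq ft: 41740 > 41798 is false
  proposed use = agricultural: residential == agricultural is false
  in historic district: no → false
  NOT parcel in flood zone: no → true
  NOT fees paid in full: yes → false
  structure height ≤ 79 ft: 19 ≤ 79 is true
  zoning ∈ {C1, C2, R1, R2}: AG is not in the set → false
  plans stamped by licensed engineer: no → false
  front setback ≤ 8 ft: 34 ≤ 8 is false
  lot coverage ≥ 11%: 27 ≥ 11 is true
  number of stories ≥ 2: 4 ≥ 2 is true
Combine:
[1.1] false OR true = true
[1.2.1] exactly-one(false, false) = false
[1.2] NOT false = true
[1.3.1] false AND true = false
[1.3] NOT false = true
[1] true AND true AND true = true
[2.1.1.2.1] true OR false = true
[2.1.1.2] NOT true = false
[2.1.1] false OR false = false
[2.1] NOT false = true
[2.2.1] false → false (antecedent false ⇒ implication holds) = true
[2.2.2] true OR true = true
[2.2] true AND true = true
[2] true AND true = true
[root] true AND true = true
Overall: true → issued

Issued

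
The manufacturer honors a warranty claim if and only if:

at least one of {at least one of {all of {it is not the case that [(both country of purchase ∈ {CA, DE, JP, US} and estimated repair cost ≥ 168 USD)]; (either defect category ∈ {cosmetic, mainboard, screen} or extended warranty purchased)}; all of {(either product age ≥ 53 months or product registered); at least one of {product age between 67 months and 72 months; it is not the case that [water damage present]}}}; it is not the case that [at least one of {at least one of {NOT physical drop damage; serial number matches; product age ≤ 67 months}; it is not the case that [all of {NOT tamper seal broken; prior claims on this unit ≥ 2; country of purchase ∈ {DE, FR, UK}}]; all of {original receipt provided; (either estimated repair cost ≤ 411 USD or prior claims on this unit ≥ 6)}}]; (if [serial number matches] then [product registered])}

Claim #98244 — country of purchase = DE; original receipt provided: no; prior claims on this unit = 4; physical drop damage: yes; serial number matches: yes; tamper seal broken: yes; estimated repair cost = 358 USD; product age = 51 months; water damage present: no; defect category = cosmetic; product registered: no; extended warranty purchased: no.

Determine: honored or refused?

Atomic conditions:
  country of purchase ∈ {CA, DE, JP, US}: DE is in the set → true
  estimated repair cost ≥ 168 USD: 358 ≥ 168 is true
  defect category ∈ {cosmetic, mainboard, screen}: cosmetic is in the set → true
  extended warranty purchased: no → false
  product age ≥ 53 months: 51 ≥ 53 is false
  product registered: no → false
  product age between 67 months and 72 months: 51 in [67, 72] is false
  water damage present: no → false
  NOT physical drop damage: yes → false
  serial number matches: yes → true
  product age ≤ 67 months: 51 ≤ 67 is true
  NOT tamper seal broken: yes → false
  prior claims on this unit ≥ 2: 4 ≥ 2 is true
  country of purchase ∈ {DE, FR, UK}: DE is in the set → true
  original receipt provided: no → false
  estimated repair cost ≤ 411 USD: 358 ≤ 411 is true
  prior claims on this unit ≥ 6: 4 ≥ 6 is false
Combine:
[1.1.1.1] true AND true = true
[1.1.1] NOT true = false
[1.1.2] true OR false = true
[1.1] false AND true = false
[1.2.1] false OR false = false
[1.2.2.2] NOT false = true
[1.2.2] false OR true = true
[1.2] false AND true = false
[1] false OR false = false
[2.1.1] false OR true OR true = true
[2.1.2.1] false AND true AND true = false
[2.1.2] NOT false = true
[2.1.3.2] true OR false = true
[2.1.3] false AND true = false
[2.1] true OR true OR false = true
[2] NOT true = false
[3] true → false = false
[root] false OR false OR false = false
Overall: false → refused

Refused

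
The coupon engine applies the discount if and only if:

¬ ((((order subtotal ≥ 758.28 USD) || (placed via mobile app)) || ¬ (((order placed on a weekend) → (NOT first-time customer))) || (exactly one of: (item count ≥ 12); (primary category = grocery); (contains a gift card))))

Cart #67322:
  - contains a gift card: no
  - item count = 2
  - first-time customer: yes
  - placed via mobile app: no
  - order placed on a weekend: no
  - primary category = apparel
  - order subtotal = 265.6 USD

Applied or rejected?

Atomic conditions:
  order subtotal ≥ 758.28 USD: 265.6 ≥ 758.28 is false
  placed via mobile app: no → false
  order placed on a weekend: no → false
  NOT first-time customer: yes → false
  item count ≥ 12: 2 ≥ 12 is false
  primary category = grocery: apparel == grocery is false
  contains a gift card: no → false
Combine:
[1.1] false OR false = false
[1.2.1] false → false (antecedent false ⇒ implication holds) = true
[1.2] NOT true = false
[1.3] exactly-one(false, false, false) = false
[1] false OR false OR false = false
[root] NOT false = true
Overall: true → applied

Applied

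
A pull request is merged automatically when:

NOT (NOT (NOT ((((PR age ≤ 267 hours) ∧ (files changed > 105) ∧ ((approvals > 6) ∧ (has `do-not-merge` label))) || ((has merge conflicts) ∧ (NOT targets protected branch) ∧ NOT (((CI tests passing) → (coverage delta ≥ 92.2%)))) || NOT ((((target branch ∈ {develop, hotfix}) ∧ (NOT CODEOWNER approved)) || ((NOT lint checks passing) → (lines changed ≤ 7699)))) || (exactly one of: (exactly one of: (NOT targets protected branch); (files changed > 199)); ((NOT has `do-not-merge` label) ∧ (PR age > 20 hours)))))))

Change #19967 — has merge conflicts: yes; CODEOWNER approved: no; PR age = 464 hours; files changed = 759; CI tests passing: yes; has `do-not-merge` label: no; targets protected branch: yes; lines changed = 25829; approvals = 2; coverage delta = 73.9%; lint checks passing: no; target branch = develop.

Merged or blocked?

Merged

Atomic conditions:
  PR age ≤ 267 hours: 464 ≤ 267 is false
  files changed > 105: 759 > 105 is true
  approvals > 6: 2 > 6 is false
  has `do-not-merge` label: no → false
  has merge conflicts: yes → true
  NOT targets protected branch: yes → false
  CI tests passing: yes → true
  coverage delta ≥ 92.2%: 73.9 ≥ 92.2 is false
  target branch ∈ {develop, hotfix}: develop is in the set → true
  NOT CODEOWNER approved: no → true
  NOT lint checks passing: no → true
  lines changed ≤ 7699: 25829 ≤ 7699 is false
  files changed > 199: 759 > 199 is true
  NOT has `do-not-merge` label: no → true
  PR age > 20 hours: 464 > 20 is true
Combine:
[1.1.1.1.3] false AND false = false
[1.1.1.1] false AND true AND false = false
[1.1.1.2.3.1] true → false = false
[1.1.1.2.3] NOT false = true
[1.1.1.2] true AND false AND true = false
[1.1.1.3.1.1] true AND true = true
[1.1.1.3.1.2] true → false = false
[1.1.1.3.1] true OR false = true
[1.1.1.3] NOT true = false
[1.1.1.4.1] exactly-one(false, true) = true
[1.1.1.4.2] true AND true = true
[1.1.1.4] exactly-one(true, true) = false
[1.1.1] false OR false OR false OR false = false
[1.1] NOT false = true
[1] NOT true = false
[root] NOT false = true
Overall: true → merged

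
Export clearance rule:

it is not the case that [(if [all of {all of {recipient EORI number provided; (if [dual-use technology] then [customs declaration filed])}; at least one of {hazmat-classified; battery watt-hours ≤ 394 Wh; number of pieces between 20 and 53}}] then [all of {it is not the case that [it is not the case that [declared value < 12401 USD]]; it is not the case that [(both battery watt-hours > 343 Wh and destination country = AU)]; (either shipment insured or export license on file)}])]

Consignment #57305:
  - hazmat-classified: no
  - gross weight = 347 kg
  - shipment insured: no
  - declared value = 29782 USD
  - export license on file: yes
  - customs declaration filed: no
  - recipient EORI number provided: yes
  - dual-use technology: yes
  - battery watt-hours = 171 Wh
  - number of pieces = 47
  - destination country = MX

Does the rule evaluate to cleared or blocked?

Blocked

Atomic conditions:
  recipient EORI number provided: yes → true
  dual-use technology: yes → true
  customs declaration filed: no → false
  hazmat-classified: no → false
  battery watt-hours ≤ 394 Wh: 171 ≤ 394 is true
  number of pieces between 20 and 53: 47 in [20, 53] is true
  declared value < 12401 USD: 29782 < 12401 is false
  battery watt-hours > 343 Wh: 171 > 343 is false
  destination country = AU: MX == AU is false
  shipment insured: no → false
  export license on file: yes → true
Combine:
[1.1.1.2] true → false = false
[1.1.1] true AND false = false
[1.1.2] false OR true OR true = true
[1.1] false AND true = false
[1.2.1.1] NOT false = true
[1.2.1] NOT true = false
[1.2.2.1] false AND false = false
[1.2.2] NOT false = true
[1.2.3] false OR true = true
[1.2] false AND true AND true = false
[1] false → false (antecedent false ⇒ implication holds) = true
[root] NOT true = false
Overall: false → blocked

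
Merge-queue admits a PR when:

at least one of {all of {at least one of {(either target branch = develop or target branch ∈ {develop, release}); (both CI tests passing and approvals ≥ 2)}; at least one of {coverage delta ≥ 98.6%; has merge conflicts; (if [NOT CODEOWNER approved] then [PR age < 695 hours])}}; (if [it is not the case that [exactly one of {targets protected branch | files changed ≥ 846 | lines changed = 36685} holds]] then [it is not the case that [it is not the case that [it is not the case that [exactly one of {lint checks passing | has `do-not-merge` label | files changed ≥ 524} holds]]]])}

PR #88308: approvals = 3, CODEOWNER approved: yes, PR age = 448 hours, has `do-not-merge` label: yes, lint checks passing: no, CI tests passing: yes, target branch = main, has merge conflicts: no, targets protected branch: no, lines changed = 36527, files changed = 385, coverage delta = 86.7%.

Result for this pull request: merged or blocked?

Atomic conditions:
  target branch = develop: main == develop is false
  target branch ∈ {develop, release}: main is not in the set → false
  CI tests passing: yes → true
  approvals ≥ 2: 3 ≥ 2 is true
  coverage delta ≥ 98.6%: 86.7 ≥ 98.6 is false
  has merge conflicts: no → false
  NOT CODEOWNER approved: yes → false
  PR age < 695 hours: 448 < 695 is true
  targets protected branch: no → false
  files changed ≥ 846: 385 ≥ 846 is false
  lines changed = 36685: 36527 == 36685 is false
  lint checks passing: no → false
  has `do-not-merge` label: yes → true
  files changed ≥ 524: 385 ≥ 524 is false
Combine:
[1.1.1] false OR false = false
[1.1.2] true AND true = true
[1.1] false OR true = true
[1.2.3] false → true (antecedent false ⇒ implication holds) = true
[1.2] false OR false OR true = true
[1] true AND true = true
[2.1.1] exactly-one(false, false, false) = false
[2.1] NOT false = true
[2.2.1.1.1] exactly-one(false, true, false) = true
[2.2.1.1] NOT true = false
[2.2.1] NOT false = true
[2.2] NOT true = false
[2] true → false = false
[root] true OR false = true
Overall: true → merged

Merged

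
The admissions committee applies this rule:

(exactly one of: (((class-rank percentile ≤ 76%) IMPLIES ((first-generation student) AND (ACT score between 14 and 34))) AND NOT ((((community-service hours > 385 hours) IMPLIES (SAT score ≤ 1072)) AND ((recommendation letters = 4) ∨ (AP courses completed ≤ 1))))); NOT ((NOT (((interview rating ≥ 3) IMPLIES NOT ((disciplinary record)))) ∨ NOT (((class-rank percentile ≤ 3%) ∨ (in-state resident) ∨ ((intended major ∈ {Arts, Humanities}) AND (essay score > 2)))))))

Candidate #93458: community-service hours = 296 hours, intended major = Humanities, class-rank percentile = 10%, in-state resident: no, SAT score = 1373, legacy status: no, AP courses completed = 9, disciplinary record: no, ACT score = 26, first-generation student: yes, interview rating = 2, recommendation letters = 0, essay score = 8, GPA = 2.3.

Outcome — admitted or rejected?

Atomic conditions:
  class-rank percentile ≤ 76%: 10 ≤ 76 is true
  first-generation student: yes → true
  ACT score between 14 and 34: 26 in [14, 34] is true
  community-service hours > 385 hours: 296 > 385 is false
  SAT score ≤ 1072: 1373 ≤ 1072 is false
  recommendation letters = 4: 0 == 4 is false
  AP courses completed ≤ 1: 9 ≤ 1 is false
  interview rating ≥ 3: 2 ≥ 3 is false
  disciplinary record: no → false
  class-rank percentile ≤ 3%: 10 ≤ 3 is false
  in-state resident: no → false
  intended major ∈ {Arts, Humanities}: Humanities is in the set → true
  essay score > 2: 8 > 2 is true
Combine:
[1.1.2] true AND true = true
[1.1] true → true = true
[1.2.1.1] false → false (antecedent false ⇒ implication holds) = true
[1.2.1.2] false OR false = false
[1.2.1] true AND false = false
[1.2] NOT false = true
[1] true AND true = true
[2.1.1.1.2] NOT false = true
[2.1.1.1] false → true (antecedent false ⇒ implication holds) = true
[2.1.1] NOT true = false
[2.1.2.1.3] true AND true = true
[2.1.2.1] false OR false OR true = true
[2.1.2] NOT true = false
[2.1] false OR false = false
[2] NOT false = true
[root] exactly-one(true, true) = false
Overall: false → rejected

Rejected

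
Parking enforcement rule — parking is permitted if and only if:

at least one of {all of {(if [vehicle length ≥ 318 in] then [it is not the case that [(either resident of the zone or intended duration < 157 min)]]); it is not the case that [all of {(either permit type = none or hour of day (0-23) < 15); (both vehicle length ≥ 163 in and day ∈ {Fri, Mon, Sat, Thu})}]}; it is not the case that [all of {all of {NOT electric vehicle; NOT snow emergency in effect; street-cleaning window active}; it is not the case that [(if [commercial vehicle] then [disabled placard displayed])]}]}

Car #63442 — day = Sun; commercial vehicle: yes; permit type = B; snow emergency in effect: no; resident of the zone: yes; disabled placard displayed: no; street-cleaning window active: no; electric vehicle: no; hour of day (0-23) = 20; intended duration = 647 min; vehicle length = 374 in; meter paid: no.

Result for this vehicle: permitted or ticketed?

Atomic conditions:
  vehicle length ≥ 318 in: 374 ≥ 318 is true
  resident of the zone: yes → true
  intended duration < 157 min: 647 < 157 is false
  permit type = none: B == none is false
  hour of day (0-23) < 15: 20 < 15 is false
  vehicle length ≥ 163 in: 374 ≥ 163 is true
  day ∈ {Fri, Mon, Sat, Thu}: Sun is not in the set → false
  NOT electric vehicle: no → true
  NOT snow emergency in effect: no → true
  street-cleaning window active: no → false
  commercial vehicle: yes → true
  disabled placard displayed: no → false
Combine:
[1.1.2.1] true OR false = true
[1.1.2] NOT true = false
[1.1] true → false = false
[1.2.1.1] false OR false = false
[1.2.1.2] true AND false = false
[1.2.1] false AND false = false
[1.2] NOT false = true
[1] false AND true = false
[2.1.1] true AND true AND false = false
[2.1.2.1] true → false = false
[2.1.2] NOT false = true
[2.1] false AND true = false
[2] NOT false = true
[root] false OR true = true
Overall: true → permitted

Permitted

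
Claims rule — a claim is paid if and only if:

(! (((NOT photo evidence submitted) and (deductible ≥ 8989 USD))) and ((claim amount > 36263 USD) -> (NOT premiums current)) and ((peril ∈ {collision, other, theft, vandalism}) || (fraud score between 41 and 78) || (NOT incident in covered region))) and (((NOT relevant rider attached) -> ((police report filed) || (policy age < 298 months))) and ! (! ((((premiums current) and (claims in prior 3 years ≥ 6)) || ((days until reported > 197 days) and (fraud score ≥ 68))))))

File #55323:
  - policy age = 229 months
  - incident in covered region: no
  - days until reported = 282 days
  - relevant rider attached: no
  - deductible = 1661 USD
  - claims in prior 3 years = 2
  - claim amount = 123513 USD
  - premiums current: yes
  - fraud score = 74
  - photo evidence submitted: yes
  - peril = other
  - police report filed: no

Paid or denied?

Denied

Atomic conditions:
  NOT photo evidence submitted: yes → false
  deductible ≥ 8989 USD: 1661 ≥ 8989 is false
  claim amount > 36263 USD: 123513 > 36263 is true
  NOT premiums current: yes → false
  peril ∈ {collision, other, theft, vandalism}: other is in the set → true
  fraud score between 41 and 78: 74 in [41, 78] is true
  NOT incident in covered region: no → true
  NOT relevant rider attached: no → true
  police report filed: no → false
  policy age < 298 months: 229 < 298 is true
  premiums current: yes → true
  claims in prior 3 years ≥ 6: 2 ≥ 6 is false
  days until reported > 197 days: 282 > 197 is true
  fraud score ≥ 68: 74 ≥ 68 is true
Combine:
[1.1.1] false AND false = false
[1.1] NOT false = true
[1.2] true → false = false
[1.3] true OR true OR true = true
[1] true AND false AND true = false
[2.1.2] false OR true = true
[2.1] true → true = true
[2.2.1.1.1] true AND false = false
[2.2.1.1.2] true AND true = true
[2.2.1.1] false OR true = true
[2.2.1] NOT true = false
[2.2] NOT false = true
[2] true AND true = true
[root] false AND true = false
Overall: false → denied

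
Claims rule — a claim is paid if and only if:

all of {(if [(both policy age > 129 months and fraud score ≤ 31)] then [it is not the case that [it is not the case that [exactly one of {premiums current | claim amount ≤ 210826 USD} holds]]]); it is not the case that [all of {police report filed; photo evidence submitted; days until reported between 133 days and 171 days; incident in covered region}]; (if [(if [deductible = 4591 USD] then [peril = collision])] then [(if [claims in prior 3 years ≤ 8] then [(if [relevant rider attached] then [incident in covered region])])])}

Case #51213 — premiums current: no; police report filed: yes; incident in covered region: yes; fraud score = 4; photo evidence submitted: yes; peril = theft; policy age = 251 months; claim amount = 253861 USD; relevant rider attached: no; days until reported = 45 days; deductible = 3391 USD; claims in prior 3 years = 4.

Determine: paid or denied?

Atomic conditions:
  policy age > 129 months: 251 > 129 is true
  fraud score ≤ 31: 4 ≤ 31 is true
  premiums current: no → false
  claim amount ≤ 210826 USD: 253861 ≤ 210826 is false
  police report filed: yes → true
  photo evidence submitted: yes → true
  days until reported between 133 days and 171 days: 45 in [133, 171] is false
  incident in covered region: yes → true
  deductible = 4591 USD: 3391 == 4591 is false
  peril = collision: theft == collision is false
  claims in prior 3 years ≤ 8: 4 ≤ 8 is true
  relevant rider attached: no → false
Combine:
[1.1] true AND true = true
[1.2.1.1] exactly-one(false, false) = false
[1.2.1] NOT false = true
[1.2] NOT true = false
[1] true → false = false
[2.1] true AND true AND false AND true = false
[2] NOT false = true
[3.1] false → false (antecedent false ⇒ implication holds) = true
[3.2.2] false → true (antecedent false ⇒ implication holds) = true
[3.2] true → true = true
[3] true → true = true
[root] false AND true AND true = false
Overall: false → denied

Denied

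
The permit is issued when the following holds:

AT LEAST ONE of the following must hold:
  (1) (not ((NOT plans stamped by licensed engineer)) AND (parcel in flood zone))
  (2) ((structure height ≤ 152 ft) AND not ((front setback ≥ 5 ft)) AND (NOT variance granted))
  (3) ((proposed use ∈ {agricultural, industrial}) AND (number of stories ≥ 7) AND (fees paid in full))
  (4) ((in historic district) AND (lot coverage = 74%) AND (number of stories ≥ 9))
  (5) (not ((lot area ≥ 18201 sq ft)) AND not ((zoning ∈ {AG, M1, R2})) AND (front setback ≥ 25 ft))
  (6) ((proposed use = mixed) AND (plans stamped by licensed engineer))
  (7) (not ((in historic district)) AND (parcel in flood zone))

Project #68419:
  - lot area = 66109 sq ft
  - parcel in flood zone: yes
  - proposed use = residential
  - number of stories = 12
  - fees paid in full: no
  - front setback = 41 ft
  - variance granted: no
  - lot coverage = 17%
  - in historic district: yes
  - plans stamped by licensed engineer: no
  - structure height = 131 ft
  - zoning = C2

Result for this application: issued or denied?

Denied

Atomic conditions:
  NOT plans stamped by licensed engineer: no → true
  parcel in flood zone: yes → true
  structure height ≤ 152 ft: 131 ≤ 152 is true
  front setback ≥ 5 ft: 41 ≥ 5 is true
  NOT variance granted: no → true
  proposed use ∈ {agricultural, industrial}: residential is not in the set → false
  number of stories ≥ 7: 12 ≥ 7 is true
  fees paid in full: no → false
  in historic district: yes → true
  lot coverage = 74%: 17 == 74 is false
  number of stories ≥ 9: 12 ≥ 9 is true
  lot area ≥ 18201 sq ft: 66109 ≥ 18201 is true
  zoning ∈ {AG, M1, R2}: C2 is not in the set → false
  front setback ≥ 25 ft: 41 ≥ 25 is true
  proposed use = mixed: residential == mixed is false
  plans stamped by licensed engineer: no → false
Combine:
[1.1] NOT true = false
[1] false AND true = false
[2.2] NOT true = false
[2] true AND false AND true = false
[3] false AND true AND false = false
[4] true AND false AND true = false
[5.1] NOT true = false
[5.2] NOT false = true
[5] false AND true AND true = false
[6] false AND false = false
[7.1] NOT true = false
[7] false AND true = false
[root] false OR false OR false OR false OR false OR false OR false = false
Overall: false → denied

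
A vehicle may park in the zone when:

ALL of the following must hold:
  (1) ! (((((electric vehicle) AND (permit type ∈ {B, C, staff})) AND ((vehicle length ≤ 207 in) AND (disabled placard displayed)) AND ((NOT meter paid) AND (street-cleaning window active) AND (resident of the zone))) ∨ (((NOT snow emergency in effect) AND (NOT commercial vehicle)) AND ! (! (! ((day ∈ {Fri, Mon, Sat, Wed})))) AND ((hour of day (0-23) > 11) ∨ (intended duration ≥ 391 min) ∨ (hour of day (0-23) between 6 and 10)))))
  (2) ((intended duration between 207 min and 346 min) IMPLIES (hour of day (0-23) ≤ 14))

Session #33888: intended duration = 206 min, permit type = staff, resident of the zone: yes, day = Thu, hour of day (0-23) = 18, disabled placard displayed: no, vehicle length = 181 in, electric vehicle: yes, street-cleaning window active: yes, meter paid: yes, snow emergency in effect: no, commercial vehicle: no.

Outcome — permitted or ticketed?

Atomic conditions:
  electric vehicle: yes → true
  permit type ∈ {B, C, staff}: staff is in the set → true
  vehicle length ≤ 207 in: 181 ≤ 207 is true
  disabled placard displayed: no → false
  NOT meter paid: yes → false
  street-cleaning window active: yes → true
  resident of the zone: yes → true
  NOT snow emergency in effect: no → true
  NOT commercial vehicle: no → true
  day ∈ {Fri, Mon, Sat, Wed}: Thu is not in the set → false
  hour of day (0-23) > 11: 18 > 11 is true
  intended duration ≥ 391 min: 206 ≥ 391 is false
  hour of day (0-23) between 6 and 10: 18 in [6, 10] is false
  intended duration between 207 min and 346 min: 206 in [207, 346] is false
  hour of day (0-23) ≤ 14: 18 ≤ 14 is false
Combine:
[1.1.1.1] true AND true = true
[1.1.1.2] true AND false = false
[1.1.1.3] false AND true AND true = false
[1.1.1] true AND false AND false = false
[1.1.2.1] true AND true = true
[1.1.2.2.1.1] NOT false = true
[1.1.2.2.1] NOT true = false
[1.1.2.2] NOT false = true
[1.1.2.3] true OR false OR false = true
[1.1.2] true AND true AND true = true
[1.1] false OR true = true
[1] NOT true = false
[2] false → false (antecedent false ⇒ implication holds) = true
[root] false AND true = false
Overall: false → ticketed

Ticketed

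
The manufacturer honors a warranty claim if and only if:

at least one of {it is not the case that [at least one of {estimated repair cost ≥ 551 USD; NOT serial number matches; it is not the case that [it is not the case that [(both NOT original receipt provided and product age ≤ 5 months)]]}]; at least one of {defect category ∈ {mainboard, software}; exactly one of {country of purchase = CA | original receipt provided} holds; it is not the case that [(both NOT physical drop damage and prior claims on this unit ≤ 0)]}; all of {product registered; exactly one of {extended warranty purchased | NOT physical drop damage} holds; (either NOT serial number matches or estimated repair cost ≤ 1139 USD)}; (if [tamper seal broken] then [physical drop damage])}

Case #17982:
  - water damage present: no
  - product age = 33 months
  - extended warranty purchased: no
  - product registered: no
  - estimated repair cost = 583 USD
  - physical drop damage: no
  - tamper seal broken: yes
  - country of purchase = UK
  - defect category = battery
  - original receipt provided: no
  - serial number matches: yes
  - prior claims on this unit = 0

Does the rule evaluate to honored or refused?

Refused

Atomic conditions:
  estimated repair cost ≥ 551 USD: 583 ≥ 551 is true
  NOT serial number matches: yes → false
  NOT original receipt provided: no → true
  product age ≤ 5 months: 33 ≤ 5 is false
  defect category ∈ {mainboard, software}: battery is not in the set → false
  country of purchase = CA: UK == CA is false
  original receipt provided: no → false
  NOT physical drop damage: no → true
  prior claims on this unit ≤ 0: 0 ≤ 0 is true
  product registered: no → false
  extended warranty purchased: no → false
  estimated repair cost ≤ 1139 USD: 583 ≤ 1139 is true
  tamper seal broken: yes → true
  physical drop damage: no → false
Combine:
[1.1.3.1.1] true AND false = false
[1.1.3.1] NOT false = true
[1.1.3] NOT true = false
[1.1] true OR false OR false = true
[1] NOT true = false
[2.2] exactly-one(false, false) = false
[2.3.1] true AND true = true
[2.3] NOT true = false
[2] false OR false OR false = false
[3.2] exactly-one(false, true) = true
[3.3] false OR true = true
[3] false AND true AND true = false
[4] true → false = false
[root] false OR false OR false OR false = false
Overall: false → refused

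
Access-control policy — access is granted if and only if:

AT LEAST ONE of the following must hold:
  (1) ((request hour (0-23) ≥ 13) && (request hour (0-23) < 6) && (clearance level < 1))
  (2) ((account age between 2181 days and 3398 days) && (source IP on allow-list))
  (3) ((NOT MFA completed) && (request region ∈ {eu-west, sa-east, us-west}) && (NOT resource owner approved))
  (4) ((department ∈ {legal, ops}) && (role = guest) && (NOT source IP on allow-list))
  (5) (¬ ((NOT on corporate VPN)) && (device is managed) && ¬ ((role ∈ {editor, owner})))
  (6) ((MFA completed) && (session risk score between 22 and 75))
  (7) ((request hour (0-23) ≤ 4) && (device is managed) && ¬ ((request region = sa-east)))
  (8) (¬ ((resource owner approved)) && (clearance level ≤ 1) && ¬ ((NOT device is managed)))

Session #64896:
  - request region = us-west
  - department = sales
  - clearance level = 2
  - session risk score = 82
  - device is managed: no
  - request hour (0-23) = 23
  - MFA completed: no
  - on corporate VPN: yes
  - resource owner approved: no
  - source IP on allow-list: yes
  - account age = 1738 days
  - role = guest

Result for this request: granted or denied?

Atomic conditions:
  request hour (0-23) ≥ 13: 23 ≥ 13 is true
  request hour (0-23) < 6: 23 < 6 is false
  clearance level < 1: 2 < 1 is false
  account age between 2181 days and 3398 days: 1738 in [2181, 3398] is false
  source IP on allow-list: yes → true
  NOT MFA completed: no → true
  request region ∈ {eu-west, sa-east, us-west}: us-west is in the set → true
  NOT resource owner approved: no → true
  department ∈ {legal, ops}: sales is not in the set → false
  role = guest: guest == guest is true
  NOT source IP on allow-list: yes → false
  NOT on corporate VPN: yes → false
  device is managed: no → false
  role ∈ {editor, owner}: guest is not in the set → false
  MFA completed: no → false
  session risk score between 22 and 75: 82 in [22, 75] is false
  request hour (0-23) ≤ 4: 23 ≤ 4 is false
  request region = sa-east: us-west == sa-east is false
  resource owner approved: no → false
  clearance level ≤ 1: 2 ≤ 1 is false
  NOT device is managed: no → true
Combine:
[1] true AND false AND false = false
[2] false AND true = false
[3] true AND true AND true = true
[4] false AND true AND false = false
[5.1] NOT false = true
[5.3] NOT false = true
[5] true AND false AND true = false
[6] false AND false = false
[7.3] NOT false = true
[7] false AND false AND true = false
[8.1] NOT false = true
[8.3] NOT true = false
[8] true AND false AND false = false
[root] false OR false OR true OR false OR false OR false OR false OR false = true
Overall: true → granted

Granted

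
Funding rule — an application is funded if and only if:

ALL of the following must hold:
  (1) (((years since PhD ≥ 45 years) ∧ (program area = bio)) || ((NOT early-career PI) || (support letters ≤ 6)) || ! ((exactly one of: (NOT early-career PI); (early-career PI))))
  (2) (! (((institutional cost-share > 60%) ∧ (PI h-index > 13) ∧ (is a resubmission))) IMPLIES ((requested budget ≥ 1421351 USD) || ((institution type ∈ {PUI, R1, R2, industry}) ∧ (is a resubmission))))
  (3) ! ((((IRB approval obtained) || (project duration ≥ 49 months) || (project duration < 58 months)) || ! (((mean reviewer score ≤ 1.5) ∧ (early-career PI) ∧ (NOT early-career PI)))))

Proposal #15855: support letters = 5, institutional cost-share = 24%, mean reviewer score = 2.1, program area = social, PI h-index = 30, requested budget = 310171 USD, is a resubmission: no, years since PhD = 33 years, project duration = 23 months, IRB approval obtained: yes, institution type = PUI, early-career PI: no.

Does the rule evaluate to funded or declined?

Declined

Atomic conditions:
  years since PhD ≥ 45 years: 33 ≥ 45 is false
  program area = bio: social == bio is false
  NOT early-career PI: no → true
  support letters ≤ 6: 5 ≤ 6 is true
  early-career PI: no → false
  institutional cost-share > 60%: 24 > 60 is false
  PI h-index > 13: 30 > 13 is true
  is a resubmission: no → false
  requested budget ≥ 1421351 USD: 310171 ≥ 1421351 is false
  institution type ∈ {PUI, R1, R2, industry}: PUI is in the set → true
  IRB approval obtained: yes → true
  project duration ≥ 49 months: 23 ≥ 49 is false
  project duration < 58 months: 23 < 58 is true
  mean reviewer score ≤ 1.5: 2.1 ≤ 1.5 is false
Combine:
[1.1] false AND false = false
[1.2] true OR true = true
[1.3.1] exactly-one(true, false) = true
[1.3] NOT true = false
[1] false OR true OR false = true
[2.1.1] false AND true AND false = false
[2.1] NOT false = true
[2.2.2] true AND false = false
[2.2] false OR false = false
[2] true → false = false
[3.1.1] true OR false OR true = true
[3.1.2.1] false AND false AND true = false
[3.1.2] NOT false = true
[3.1] true OR true = true
[3] NOT true = false
[root] true AND false AND false = false
Overall: false → declined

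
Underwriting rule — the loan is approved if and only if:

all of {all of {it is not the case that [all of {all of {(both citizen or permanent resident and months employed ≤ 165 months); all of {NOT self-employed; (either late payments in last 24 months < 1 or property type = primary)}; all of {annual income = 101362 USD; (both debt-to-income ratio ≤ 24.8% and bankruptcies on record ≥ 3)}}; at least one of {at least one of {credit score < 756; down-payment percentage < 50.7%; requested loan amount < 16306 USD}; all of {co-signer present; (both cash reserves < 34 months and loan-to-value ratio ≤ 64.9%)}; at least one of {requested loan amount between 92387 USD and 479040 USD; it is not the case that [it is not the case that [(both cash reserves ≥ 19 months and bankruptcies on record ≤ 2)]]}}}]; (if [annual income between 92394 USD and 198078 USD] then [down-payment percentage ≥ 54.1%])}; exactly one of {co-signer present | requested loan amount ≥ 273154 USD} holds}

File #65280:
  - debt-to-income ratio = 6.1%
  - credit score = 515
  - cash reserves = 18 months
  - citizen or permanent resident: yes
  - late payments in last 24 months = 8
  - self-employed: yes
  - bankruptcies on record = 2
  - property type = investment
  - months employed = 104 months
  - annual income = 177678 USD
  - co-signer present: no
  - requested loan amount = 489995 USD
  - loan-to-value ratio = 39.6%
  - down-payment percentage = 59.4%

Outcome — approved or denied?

Atomic conditions:
  citizen or permanent resident: yes → true
  months employed ≤ 165 months: 104 ≤ 165 is true
  NOT self-employed: yes → false
  late payments in last 24 months < 1: 8 < 1 is false
  property type = primary: investment == primary is false
  annual income = 101362 USD: 177678 == 101362 is false
  debt-to-income ratio ≤ 24.8%: 6.1 ≤ 24.8 is true
  bankruptcies on record ≥ 3: 2 ≥ 3 is false
  credit score < 756: 515 < 756 is true
  down-payment percentage < 50.7%: 59.4 < 50.7 is false
  requested loan amount < 16306 USD: 489995 < 16306 is false
  co-signer present: no → false
  cash reserves < 34 months: 18 < 34 is true
  loan-to-value ratio ≤ 64.9%: 39.6 ≤ 64.9 is true
  requested loan amount between 92387 USD and 479040 USD: 489995 in [92387, 479040] is false
  cash reserves ≥ 19 months: 18 ≥ 19 is false
  bankruptcies on record ≤ 2: 2 ≤ 2 is true
  annual income between 92394 USD and 198078 USD: 177678 in [92394, 198078] is true
  down-payment percentage ≥ 54.1%: 59.4 ≥ 54.1 is true
  requested loan amount ≥ 273154 USD: 489995 ≥ 273154 is true
Combine:
[1.1.1.1.1] true AND true = true
[1.1.1.1.2.2] false OR false = false
[1.1.1.1.2] false AND false = false
[1.1.1.1.3.2] true AND false = false
[1.1.1.1.3] false AND false = false
[1.1.1.1] true AND false AND false = false
[1.1.1.2.1] true OR false OR false = true
[1.1.1.2.2.2] true AND true = true
[1.1.1.2.2] false AND true = false
[1.1.1.2.3.2.1.1] false AND true = false
[1.1.1.2.3.2.1] NOT false = true
[1.1.1.2.3.2] NOT true = false
[1.1.1.2.3] false OR false = false
[1.1.1.2] true OR false OR false = true
[1.1.1] false AND true = false
[1.1] NOT false = true
[1.2] true → true = true
[1] true AND true = true
[2] exactly-one(false, true) = true
[root] true AND true = true
Overall: true → approved

Approved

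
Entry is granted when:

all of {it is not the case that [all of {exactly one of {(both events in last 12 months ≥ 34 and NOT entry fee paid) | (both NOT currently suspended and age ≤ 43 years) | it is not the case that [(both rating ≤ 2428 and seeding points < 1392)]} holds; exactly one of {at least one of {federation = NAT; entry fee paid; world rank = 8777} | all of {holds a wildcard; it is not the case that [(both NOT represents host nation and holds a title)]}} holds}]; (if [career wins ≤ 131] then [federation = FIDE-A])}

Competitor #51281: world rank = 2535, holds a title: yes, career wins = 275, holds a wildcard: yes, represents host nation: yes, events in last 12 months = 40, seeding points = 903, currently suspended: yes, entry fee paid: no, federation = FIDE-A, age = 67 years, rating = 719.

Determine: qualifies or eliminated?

Eliminated

Atomic conditions:
  events in last 12 months ≥ 34: 40 ≥ 34 is true
  NOT entry fee paid: no → true
  NOT currently suspended: yes → false
  age ≤ 43 years: 67 ≤ 43 is false
  rating ≤ 2428: 719 ≤ 2428 is true
  seeding points < 1392: 903 < 1392 is true
  federation = NAT: FIDE-A == NAT is false
  entry fee paid: no → false
  world rank = 8777: 2535 == 8777 is false
  holds a wildcard: yes → true
  NOT represents host nation: yes → false
  holds a title: yes → true
  career wins ≤ 131: 275 ≤ 131 is false
  federation = FIDE-A: FIDE-A == FIDE-A is true
Combine:
[1.1.1.1] true AND true = true
[1.1.1.2] false AND false = false
[1.1.1.3.1] true AND true = true
[1.1.1.3] NOT true = false
[1.1.1] exactly-one(true, false, false) = true
[1.1.2.1] false OR false OR false = false
[1.1.2.2.2.1] false AND true = false
[1.1.2.2.2] NOT false = true
[1.1.2.2] true AND true = true
[1.1.2] exactly-one(false, true) = true
[1.1] true AND true = true
[1] NOT true = false
[2] false → true (antecedent false ⇒ implication holds) = true
[root] false AND true = false
Overall: false → eliminated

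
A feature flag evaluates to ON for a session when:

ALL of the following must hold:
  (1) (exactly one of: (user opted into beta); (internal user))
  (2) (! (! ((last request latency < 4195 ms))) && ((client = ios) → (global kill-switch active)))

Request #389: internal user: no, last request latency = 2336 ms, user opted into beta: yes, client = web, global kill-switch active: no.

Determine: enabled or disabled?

Atomic conditions:
  user opted into beta: yes → true
  internal user: no → false
  last request latency < 4195 ms: 2336 < 4195 is true
  client = ios: web == ios is false
  global kill-switch active: no → false
Combine:
[1] exactly-one(true, false) = true
[2.1.1] NOT true = false
[2.1] NOT false = true
[2.2] false → false (antecedent false ⇒ implication holds) = true
[2] true AND true = true
[root] true AND true = true
Overall: true → enabled

Enabled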